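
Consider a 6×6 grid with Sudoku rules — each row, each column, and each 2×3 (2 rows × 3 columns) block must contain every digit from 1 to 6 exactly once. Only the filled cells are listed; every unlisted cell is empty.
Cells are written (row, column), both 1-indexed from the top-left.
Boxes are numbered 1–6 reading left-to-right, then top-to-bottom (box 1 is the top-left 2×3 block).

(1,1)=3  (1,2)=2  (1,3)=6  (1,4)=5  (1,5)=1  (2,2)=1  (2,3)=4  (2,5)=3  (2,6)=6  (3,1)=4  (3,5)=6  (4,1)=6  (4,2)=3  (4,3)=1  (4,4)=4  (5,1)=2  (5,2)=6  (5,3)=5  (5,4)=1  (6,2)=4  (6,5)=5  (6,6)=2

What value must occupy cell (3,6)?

1

Cell (3,6) itself could take any of {1, 3, 5} by direct elimination.
Consider where 1 can go in row 3.
(3,2) is out (column 2 already has a 1).
(3,3) is out (column 3 already has a 1).
(3,4) is out (column 4 already has a 1).
So the only cell in row 3 that can hold 1 is (3,6).
Therefore (3,6) = 1.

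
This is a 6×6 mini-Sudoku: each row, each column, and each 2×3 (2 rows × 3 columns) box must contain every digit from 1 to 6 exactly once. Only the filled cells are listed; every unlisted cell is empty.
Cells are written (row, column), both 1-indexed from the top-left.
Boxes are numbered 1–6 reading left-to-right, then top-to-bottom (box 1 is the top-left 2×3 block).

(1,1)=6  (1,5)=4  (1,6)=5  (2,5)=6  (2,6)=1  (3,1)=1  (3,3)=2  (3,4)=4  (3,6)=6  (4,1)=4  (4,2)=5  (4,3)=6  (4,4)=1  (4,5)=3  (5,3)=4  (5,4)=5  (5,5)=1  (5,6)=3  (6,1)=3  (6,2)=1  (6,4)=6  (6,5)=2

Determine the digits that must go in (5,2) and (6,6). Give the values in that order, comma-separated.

6,4

For (5,2):
  Consider where 6 can go in row 5.
  (5,1) is out (column 1 already has a 6).
  So the only cell in row 5 that can hold 6 is (5,2).
  So (5,2) = 6.
For (6,6):
  Row 6 already contains {1, 2, 3, 6}.
  Column 6 already contains {1, 3, 5, 6}.
  Its 2×3 block (box 6) already contains {1, 2, 3, 5, 6}.
  The only value from 1–6 not eliminated is 4, so (6,6) = 4.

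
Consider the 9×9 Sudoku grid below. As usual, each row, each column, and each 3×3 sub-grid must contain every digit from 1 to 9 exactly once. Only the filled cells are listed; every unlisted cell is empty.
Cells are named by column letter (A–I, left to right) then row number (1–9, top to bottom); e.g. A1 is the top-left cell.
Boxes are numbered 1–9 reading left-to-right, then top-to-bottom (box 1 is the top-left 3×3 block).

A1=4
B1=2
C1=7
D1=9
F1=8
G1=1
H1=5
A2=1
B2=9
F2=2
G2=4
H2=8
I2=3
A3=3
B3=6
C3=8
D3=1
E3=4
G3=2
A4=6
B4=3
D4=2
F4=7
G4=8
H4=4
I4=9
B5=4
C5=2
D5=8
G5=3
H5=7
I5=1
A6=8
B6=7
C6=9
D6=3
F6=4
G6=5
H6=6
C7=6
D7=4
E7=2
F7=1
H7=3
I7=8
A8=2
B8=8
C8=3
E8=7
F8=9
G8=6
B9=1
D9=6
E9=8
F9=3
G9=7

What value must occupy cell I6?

2

Row 6 already contains {3, 4, 5, 6, 7, 8, 9}.
Column I already contains {1, 3, 8, 9}.
Its 3×3 block (box 6) already contains {1, 3, 4, 5, 6, 7, 8, 9}.
The only value from 1–9 not eliminated is 2, so I6 = 2.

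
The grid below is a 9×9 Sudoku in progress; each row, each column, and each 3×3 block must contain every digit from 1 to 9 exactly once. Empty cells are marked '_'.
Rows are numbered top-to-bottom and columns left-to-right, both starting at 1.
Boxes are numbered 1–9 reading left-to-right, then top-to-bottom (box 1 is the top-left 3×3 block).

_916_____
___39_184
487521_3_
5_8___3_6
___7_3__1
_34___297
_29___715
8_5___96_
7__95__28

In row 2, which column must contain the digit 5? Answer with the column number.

Consider where 5 can go in row 2.
R2C1 is out (column 1 already has a 5).
R2C3 is out (column 3 already has a 5).
R2C6 is out (box 2 already has a 5).
So the only cell in row 2 that can hold 5 is R2C2.
That is column 2.

2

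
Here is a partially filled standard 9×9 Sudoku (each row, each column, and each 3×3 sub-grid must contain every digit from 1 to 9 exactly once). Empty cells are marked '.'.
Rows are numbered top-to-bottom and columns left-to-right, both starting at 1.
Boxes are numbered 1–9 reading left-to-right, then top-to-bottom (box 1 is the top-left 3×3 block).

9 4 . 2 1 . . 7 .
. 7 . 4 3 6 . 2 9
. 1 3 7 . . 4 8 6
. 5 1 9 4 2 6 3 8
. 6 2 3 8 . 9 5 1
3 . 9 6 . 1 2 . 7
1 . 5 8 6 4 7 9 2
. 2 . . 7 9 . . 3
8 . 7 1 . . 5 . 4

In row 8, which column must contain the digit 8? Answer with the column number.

Consider where 8 can go in row 8.
R8C1 is out (column 1 already has a 8).
R8C3 is out (box 7 already has a 8).
R8C4 is out (column 4 already has a 8).
R8C8 is out (column 8 already has a 8).
So the only cell in row 8 that can hold 8 is R8C7.
That is column 7.

7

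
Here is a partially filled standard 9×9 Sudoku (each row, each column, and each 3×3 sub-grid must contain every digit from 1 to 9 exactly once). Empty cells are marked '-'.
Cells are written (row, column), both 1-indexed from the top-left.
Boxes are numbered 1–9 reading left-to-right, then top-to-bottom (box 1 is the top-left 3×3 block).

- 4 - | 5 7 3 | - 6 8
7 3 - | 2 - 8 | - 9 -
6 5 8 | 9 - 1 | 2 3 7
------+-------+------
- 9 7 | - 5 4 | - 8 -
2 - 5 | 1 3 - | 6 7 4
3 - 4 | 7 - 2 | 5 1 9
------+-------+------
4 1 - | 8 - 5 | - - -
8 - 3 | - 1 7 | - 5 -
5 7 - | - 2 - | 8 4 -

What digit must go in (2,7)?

Cell (2,7) itself could take any of {1, 4} by direct elimination.
Consider where 4 can go in column 7.
(1,7) is out (row 1 already has a 4).
(4,7) is out (row 4 already has a 4).
(7,7) is out (row 7 already has a 4).
(8,7) is out (box 9 already has a 4).
So the only cell in column 7 that can hold 4 is (2,7).
Therefore (2,7) = 4.

4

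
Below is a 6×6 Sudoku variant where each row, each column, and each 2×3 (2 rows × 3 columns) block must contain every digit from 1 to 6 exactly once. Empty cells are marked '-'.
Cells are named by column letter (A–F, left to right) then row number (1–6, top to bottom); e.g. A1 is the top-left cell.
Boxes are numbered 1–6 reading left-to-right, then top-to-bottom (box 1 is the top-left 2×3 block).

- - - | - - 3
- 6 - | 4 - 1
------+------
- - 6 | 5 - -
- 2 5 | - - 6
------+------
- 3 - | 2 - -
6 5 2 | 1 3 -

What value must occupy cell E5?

Cell E5 itself could take any of {4, 5, 6} by direct elimination.
Consider where 6 can go in box 6.
F5 is out (column F already has a 6).
F6 is out (row 6 already has a 6).
So the only cell in box 6 that can hold 6 is E5.
Therefore E5 = 6.

6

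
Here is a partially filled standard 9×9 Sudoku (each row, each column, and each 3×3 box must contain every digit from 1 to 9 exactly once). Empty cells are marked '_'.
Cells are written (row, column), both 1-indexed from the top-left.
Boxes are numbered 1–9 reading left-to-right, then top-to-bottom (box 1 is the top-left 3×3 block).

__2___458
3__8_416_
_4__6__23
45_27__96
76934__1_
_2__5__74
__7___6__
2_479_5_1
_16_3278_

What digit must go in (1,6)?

Cell (1,6) itself could take any of {1, 3, 7, 9} by direct elimination.
Consider where 3 can go in row 1.
(1,1) is out (column 1 already has a 3).
(1,2) is out (box 1 already has a 3).
(1,4) is out (column 4 already has a 3).
(1,5) is out (column 5 already has a 3).
So the only cell in row 1 that can hold 3 is (1,6).
Therefore (1,6) = 3.

3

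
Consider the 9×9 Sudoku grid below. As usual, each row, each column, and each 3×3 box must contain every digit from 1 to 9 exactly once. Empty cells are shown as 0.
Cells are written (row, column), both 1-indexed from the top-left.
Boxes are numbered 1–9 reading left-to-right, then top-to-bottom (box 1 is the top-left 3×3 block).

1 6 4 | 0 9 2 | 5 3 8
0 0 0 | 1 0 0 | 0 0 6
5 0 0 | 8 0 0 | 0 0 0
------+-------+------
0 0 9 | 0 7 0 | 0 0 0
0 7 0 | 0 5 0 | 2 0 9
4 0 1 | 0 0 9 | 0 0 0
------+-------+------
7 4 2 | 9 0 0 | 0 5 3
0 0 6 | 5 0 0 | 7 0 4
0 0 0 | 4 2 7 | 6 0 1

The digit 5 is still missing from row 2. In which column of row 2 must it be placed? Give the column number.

6

Consider where 5 can go in row 2.
(2,1) is out (column 1 already has a 5). (2,2) is out (box 1 already has a 5). (2,3) is out (box 1 already has a 5). (2,5) is out (column 5 already has a 5). The remaining empty cells in row 2 are similarly blocked.
So the only cell in row 2 that can hold 5 is (2,6).
That is column 6.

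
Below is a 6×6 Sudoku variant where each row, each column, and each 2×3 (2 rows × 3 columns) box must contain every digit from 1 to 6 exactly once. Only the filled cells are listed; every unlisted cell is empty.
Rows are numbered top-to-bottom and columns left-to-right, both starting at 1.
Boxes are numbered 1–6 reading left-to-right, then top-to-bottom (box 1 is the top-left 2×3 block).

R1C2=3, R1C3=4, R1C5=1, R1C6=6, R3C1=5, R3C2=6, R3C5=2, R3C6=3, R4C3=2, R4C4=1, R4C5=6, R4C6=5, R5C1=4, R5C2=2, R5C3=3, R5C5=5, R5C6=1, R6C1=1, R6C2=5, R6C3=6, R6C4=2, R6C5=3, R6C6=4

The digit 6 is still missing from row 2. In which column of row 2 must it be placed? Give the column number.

1

Consider where 6 can go in row 2.
R2C2 is out (column 2 already has a 6).
R2C3 is out (column 3 already has a 6).
R2C4 is out (box 2 already has a 6).
R2C5 is out (column 5 already has a 6).
R2C6 is out (column 6 already has a 6).
So the only cell in row 2 that can hold 6 is R2C1.
That is column 1.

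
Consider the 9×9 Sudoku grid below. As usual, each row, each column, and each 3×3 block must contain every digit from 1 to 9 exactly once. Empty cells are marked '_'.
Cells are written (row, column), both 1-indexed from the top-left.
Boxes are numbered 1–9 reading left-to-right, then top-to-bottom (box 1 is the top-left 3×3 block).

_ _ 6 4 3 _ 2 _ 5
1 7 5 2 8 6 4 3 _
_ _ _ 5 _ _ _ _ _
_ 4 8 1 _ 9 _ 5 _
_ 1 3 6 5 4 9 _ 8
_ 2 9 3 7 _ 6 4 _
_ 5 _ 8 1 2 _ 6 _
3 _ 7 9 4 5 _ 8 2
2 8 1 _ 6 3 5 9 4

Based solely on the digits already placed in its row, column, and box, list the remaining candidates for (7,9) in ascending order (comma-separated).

Row 7 already contains {1, 2, 5, 6, 8}.
Column 9 already contains {2, 4, 5, 8}.
Its 3×3 block (box 9) already contains {2, 4, 5, 6, 8, 9}.
Removing those from 1–9 leaves {3, 7} as the candidates for (7,9).

3,7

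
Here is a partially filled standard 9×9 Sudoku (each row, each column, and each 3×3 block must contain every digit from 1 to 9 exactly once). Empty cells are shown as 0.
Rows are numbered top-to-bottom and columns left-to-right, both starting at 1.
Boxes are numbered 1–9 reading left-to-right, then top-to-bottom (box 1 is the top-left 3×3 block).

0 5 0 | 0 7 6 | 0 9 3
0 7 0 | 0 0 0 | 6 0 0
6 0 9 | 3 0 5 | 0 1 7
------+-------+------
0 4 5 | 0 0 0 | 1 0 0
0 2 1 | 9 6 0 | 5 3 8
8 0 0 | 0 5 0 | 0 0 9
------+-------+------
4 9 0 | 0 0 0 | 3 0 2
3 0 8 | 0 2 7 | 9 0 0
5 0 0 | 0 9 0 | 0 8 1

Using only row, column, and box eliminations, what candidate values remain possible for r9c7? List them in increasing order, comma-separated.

4,7

Row 9 already contains {1, 5, 8, 9}.
Column 7 already contains {1, 3, 5, 6, 9}.
Its 3×3 block (box 9) already contains {1, 2, 3, 8, 9}.
Removing those from 1–9 leaves {4, 7} as the candidates for r9c7.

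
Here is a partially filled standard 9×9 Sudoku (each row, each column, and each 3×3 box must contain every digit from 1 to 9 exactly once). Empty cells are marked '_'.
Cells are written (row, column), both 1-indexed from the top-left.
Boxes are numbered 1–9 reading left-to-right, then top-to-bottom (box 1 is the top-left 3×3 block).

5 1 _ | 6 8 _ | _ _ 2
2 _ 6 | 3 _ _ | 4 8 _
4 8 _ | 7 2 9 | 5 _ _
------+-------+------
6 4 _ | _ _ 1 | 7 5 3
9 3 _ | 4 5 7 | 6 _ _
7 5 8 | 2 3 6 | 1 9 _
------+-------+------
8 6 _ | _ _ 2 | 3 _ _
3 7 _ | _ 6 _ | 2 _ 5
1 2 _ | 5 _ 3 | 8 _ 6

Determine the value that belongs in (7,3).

Cell (7,3) itself could take any of {4, 5, 9} by direct elimination.
Consider where 5 can go in column 3.
(1,3) is out (row 1 already has a 5). (3,3) is out (row 3 already has a 5). (4,3) is out (row 4 already has a 5). (5,3) is out (row 5 already has a 5). The remaining empty cells in column 3 are similarly blocked.
So the only cell in column 3 that can hold 5 is (7,3).
Therefore (7,3) = 5.

5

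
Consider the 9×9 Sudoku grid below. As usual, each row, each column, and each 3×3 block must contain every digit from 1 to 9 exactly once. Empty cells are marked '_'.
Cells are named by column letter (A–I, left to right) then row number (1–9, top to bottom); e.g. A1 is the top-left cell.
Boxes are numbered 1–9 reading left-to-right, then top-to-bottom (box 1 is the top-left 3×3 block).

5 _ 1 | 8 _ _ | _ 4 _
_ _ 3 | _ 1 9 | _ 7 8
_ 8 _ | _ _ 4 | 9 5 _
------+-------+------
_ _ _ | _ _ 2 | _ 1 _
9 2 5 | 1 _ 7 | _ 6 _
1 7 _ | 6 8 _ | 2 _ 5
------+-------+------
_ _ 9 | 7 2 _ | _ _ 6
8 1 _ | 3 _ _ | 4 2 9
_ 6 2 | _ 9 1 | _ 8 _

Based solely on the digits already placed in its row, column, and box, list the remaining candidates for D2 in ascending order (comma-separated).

2,5

Row 2 already contains {1, 3, 7, 8, 9}.
Column D already contains {1, 3, 6, 7, 8}.
Its 3×3 block (box 2) already contains {1, 4, 8, 9}.
Removing those from 1–9 leaves {2, 5} as the candidates for D2.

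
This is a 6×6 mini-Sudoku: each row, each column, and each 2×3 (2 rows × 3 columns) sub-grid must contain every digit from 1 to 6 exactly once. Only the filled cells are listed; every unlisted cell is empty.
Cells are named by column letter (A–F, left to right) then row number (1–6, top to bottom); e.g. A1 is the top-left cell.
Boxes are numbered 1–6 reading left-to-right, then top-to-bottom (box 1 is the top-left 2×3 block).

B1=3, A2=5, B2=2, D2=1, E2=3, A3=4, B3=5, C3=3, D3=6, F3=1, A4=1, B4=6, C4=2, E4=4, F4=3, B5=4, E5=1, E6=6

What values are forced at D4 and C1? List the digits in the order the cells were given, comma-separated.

5,1

For D4:
  Row 4 already contains {1, 2, 3, 4, 6}.
  Column D already contains {1, 6}.
  Its 2×3 block (box 4) already contains {1, 3, 4, 6}.
  The only value from 1–6 not eliminated is 5, so D4 = 5.
For C1:
  Consider where 1 can go in row 1.
  A1 is out (column A already has a 1).
  D1 is out (column D already has a 1).
  E1 is out (column E already has a 1).
  F1 is out (column F already has a 1).
  So the only cell in row 1 that can hold 1 is C1.
  So C1 = 1.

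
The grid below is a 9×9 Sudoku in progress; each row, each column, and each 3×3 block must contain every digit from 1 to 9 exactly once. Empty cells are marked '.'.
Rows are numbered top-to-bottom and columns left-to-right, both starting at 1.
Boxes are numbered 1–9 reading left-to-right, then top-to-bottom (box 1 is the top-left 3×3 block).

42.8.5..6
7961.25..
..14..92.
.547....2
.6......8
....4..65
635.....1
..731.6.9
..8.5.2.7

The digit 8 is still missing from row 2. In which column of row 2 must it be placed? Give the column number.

Consider where 8 can go in row 2.
R2C5 is out (box 2 already has a 8).
R2C9 is out (column 9 already has a 8).
So the only cell in row 2 that can hold 8 is R2C8.
That is column 8.

8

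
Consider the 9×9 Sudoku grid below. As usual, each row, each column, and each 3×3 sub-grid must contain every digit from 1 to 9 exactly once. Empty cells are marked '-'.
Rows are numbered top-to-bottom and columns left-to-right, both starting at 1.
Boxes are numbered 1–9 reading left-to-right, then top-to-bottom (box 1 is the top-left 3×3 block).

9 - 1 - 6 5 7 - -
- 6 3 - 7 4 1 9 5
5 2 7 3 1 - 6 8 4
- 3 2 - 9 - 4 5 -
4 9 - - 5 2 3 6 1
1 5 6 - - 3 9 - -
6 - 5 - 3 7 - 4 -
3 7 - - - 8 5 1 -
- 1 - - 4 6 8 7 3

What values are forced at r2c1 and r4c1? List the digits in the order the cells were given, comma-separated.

8,7

For r2c1:
  Row 2 already contains {1, 3, 4, 5, 6, 7, 9}.
  Column 1 already contains {1, 3, 4, 5, 6, 9}.
  Its 3×3 block (box 1) already contains {1, 2, 3, 5, 6, 7, 9}.
  The only value from 1–9 not eliminated is 8, so r2c1 = 8.
For r4c1:
  Consider where 7 can go in box 4.
  r5c3 is out (column 3 already has a 7).
  So the only cell in box 4 that can hold 7 is r4c1.
  So r4c1 = 7.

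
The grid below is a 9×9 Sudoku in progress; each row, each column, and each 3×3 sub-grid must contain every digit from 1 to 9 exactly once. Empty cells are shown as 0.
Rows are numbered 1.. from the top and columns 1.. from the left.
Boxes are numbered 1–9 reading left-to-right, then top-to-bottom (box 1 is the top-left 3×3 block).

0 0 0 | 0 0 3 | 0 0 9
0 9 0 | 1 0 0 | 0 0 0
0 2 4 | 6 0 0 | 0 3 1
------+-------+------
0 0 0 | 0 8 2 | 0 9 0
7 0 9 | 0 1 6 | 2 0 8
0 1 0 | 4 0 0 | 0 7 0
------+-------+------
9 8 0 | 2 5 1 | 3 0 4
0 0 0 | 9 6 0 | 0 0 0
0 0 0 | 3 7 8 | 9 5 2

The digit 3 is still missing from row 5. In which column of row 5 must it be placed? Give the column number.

Consider where 3 can go in row 5.
row 5, column 4 is out (column 4 already has a 3).
row 5, column 8 is out (column 8 already has a 3).
So the only cell in row 5 that can hold 3 is row 5, column 2.
That is column 2.

2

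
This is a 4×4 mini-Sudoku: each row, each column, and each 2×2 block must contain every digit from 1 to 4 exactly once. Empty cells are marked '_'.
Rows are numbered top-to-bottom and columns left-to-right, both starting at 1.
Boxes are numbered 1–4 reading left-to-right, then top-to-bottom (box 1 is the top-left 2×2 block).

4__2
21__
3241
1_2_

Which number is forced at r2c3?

Row 2 already contains {1, 2}.
Column 3 already contains {2, 4}.
Its 2×2 block (box 2) already contains {2}.
The only value from 1–4 not eliminated is 3, so r2c3 = 3.

3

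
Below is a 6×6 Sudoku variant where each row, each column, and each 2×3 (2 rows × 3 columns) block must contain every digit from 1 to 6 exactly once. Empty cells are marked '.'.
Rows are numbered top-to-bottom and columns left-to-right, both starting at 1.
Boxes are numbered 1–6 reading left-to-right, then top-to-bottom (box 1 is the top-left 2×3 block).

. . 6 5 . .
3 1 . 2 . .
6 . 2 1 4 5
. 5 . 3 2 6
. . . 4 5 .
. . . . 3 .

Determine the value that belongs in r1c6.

Cell r1c6 itself could take any of {1, 3, 4} by direct elimination.
Consider where 3 can go in box 2.
r1c5 is out (column 5 already has a 3).
r2c5 is out (row 2 already has a 3).
r2c6 is out (row 2 already has a 3).
So the only cell in box 2 that can hold 3 is r1c6.
Therefore r1c6 = 3.

3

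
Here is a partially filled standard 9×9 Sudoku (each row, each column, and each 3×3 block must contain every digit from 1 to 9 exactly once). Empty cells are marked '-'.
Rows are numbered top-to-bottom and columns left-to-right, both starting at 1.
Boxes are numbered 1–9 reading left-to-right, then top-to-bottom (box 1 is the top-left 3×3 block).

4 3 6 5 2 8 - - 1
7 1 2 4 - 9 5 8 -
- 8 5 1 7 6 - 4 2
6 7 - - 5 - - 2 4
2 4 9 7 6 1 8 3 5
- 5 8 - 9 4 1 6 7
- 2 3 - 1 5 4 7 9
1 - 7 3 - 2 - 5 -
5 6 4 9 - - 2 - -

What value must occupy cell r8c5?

4

Cell r8c5 itself could take any of {4, 8} by direct elimination.
Consider where 4 can go in box 8.
r7c4 is out (row 7 already has a 4).
r9c5 is out (row 9 already has a 4).
r9c6 is out (row 9 already has a 4).
So the only cell in box 8 that can hold 4 is r8c5.
Therefore r8c5 = 4.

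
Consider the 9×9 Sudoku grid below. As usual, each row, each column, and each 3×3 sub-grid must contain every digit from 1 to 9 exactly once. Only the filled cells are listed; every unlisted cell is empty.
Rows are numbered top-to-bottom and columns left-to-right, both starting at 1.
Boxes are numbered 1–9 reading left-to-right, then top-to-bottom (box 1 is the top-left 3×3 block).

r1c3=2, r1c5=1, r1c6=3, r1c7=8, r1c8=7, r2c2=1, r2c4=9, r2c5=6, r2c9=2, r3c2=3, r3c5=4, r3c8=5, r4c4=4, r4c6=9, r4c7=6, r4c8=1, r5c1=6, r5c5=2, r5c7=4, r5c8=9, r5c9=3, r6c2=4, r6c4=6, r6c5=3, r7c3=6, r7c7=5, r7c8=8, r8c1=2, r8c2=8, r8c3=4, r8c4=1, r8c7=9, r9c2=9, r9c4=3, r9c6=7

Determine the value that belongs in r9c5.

8

Cell r9c5 itself could take any of {5, 8} by direct elimination.
Consider where 8 can go in box 8.
r7c4 is out (row 7 already has a 8).
r7c5 is out (row 7 already has a 8).
r7c6 is out (row 7 already has a 8).
r8c5 is out (row 8 already has a 8).
r8c6 is out (row 8 already has a 8).
So the only cell in box 8 that can hold 8 is r9c5.
Therefore r9c5 = 8.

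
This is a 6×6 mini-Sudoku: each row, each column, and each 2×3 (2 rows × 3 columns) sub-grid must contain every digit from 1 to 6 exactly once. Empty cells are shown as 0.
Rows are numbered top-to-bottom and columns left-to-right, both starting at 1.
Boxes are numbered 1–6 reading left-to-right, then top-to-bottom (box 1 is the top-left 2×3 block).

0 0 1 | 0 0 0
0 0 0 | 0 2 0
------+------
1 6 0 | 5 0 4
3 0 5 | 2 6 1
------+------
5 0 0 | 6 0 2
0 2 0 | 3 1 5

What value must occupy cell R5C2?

1

Cell R5C2 itself could take any of {1, 3, 4} by direct elimination.
Consider where 1 can go in column 2.
R1C2 is out (row 1 already has a 1).
R2C2 is out (box 1 already has a 1).
R4C2 is out (row 4 already has a 1).
So the only cell in column 2 that can hold 1 is R5C2.
Therefore R5C2 = 1.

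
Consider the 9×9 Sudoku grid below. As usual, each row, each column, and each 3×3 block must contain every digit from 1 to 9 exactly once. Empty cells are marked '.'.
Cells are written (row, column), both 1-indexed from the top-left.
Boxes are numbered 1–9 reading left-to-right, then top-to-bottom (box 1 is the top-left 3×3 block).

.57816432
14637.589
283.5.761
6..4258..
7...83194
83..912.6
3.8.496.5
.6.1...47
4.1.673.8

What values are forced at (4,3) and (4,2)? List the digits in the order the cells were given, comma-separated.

For (4,3):
  Row 4 already contains {2, 4, 5, 6, 8}.
  Column 3 already contains {1, 3, 6, 7, 8}.
  Its 3×3 block (box 4) already contains {3, 6, 7, 8}.
  The only value from 1–9 not eliminated is 9, so (4,3) = 9.
For (4,2):
  Consider where 1 can go in row 4.
  (4,3) is out (column 3 already has a 1).
  (4,8) is out (box 6 already has a 1).
  (4,9) is out (column 9 already has a 1).
  So the only cell in row 4 that can hold 1 is (4,2).
  So (4,2) = 1.

9,1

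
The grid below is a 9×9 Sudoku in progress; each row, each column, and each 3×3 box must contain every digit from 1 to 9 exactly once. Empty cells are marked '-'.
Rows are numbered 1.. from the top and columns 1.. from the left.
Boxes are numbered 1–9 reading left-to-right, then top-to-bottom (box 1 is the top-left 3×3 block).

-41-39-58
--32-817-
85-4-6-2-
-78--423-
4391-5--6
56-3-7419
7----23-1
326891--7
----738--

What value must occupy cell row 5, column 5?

2

Cell row 5, column 5 itself could take any of {2, 8} by direct elimination.
Consider where 2 can go in row 5.
row 5, column 7 is out (column 7 already has a 2).
row 5, column 8 is out (column 8 already has a 2).
So the only cell in row 5 that can hold 2 is row 5, column 5.
Therefore row 5, column 5 = 2.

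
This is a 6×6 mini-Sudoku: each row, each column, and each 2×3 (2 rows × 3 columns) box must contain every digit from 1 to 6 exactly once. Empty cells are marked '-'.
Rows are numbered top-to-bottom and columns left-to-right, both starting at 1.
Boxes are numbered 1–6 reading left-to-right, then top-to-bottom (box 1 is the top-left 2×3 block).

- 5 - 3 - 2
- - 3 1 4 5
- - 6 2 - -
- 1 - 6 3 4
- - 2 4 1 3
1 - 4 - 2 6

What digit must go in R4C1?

2

Cell R4C1 itself could take any of {2, 5} by direct elimination.
Consider where 2 can go in row 4.
R4C3 is out (column 3 already has a 2).
So the only cell in row 4 that can hold 2 is R4C1.
Therefore R4C1 = 2.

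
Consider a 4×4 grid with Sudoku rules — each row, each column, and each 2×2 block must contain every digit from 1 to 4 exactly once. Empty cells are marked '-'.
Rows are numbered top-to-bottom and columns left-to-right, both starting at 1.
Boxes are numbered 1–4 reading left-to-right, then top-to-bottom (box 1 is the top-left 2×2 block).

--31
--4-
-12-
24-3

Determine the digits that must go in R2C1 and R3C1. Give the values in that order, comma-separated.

For R2C1:
  Consider where 1 can go in column 1.
  R1C1 is out (row 1 already has a 1).
  R3C1 is out (row 3 already has a 1).
  So the only cell in column 1 that can hold 1 is R2C1.
  So R2C1 = 1.
For R3C1:
  Row 3 already contains {1, 2}.
  Column 1 already contains {2}.
  Its 2×2 block (box 3) already contains {1, 2, 4}.
  The only value from 1–4 not eliminated is 3, so R3C1 = 3.

1,3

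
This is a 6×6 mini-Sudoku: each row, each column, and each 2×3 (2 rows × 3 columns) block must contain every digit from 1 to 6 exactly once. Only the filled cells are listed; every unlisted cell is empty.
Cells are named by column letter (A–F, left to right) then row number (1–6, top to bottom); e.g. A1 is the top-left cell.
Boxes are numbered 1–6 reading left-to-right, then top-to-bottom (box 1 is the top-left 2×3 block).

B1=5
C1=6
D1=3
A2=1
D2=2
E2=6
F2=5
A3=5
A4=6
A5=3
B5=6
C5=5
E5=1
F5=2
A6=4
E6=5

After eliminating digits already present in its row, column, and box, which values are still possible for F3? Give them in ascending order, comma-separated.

Row 3 already contains {5}.
Column F already contains {2, 5}.
Its 2×3 block (box 4) already contains {}.
Removing those from 1–6 leaves {1, 3, 4, 6} as the candidates for F3.

1,3,4,6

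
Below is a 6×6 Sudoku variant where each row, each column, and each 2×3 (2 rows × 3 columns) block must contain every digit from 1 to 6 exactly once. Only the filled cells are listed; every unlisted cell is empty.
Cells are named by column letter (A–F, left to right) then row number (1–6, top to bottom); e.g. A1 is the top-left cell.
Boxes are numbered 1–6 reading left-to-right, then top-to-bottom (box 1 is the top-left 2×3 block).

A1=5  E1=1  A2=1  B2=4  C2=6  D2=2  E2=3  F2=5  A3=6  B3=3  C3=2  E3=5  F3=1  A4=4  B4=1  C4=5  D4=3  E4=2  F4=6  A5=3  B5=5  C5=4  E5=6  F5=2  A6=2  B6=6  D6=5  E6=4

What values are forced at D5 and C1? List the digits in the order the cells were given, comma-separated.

For D5:
  Row 5 already contains {2, 3, 4, 5, 6}.
  Column D already contains {2, 3, 5}.
  Its 2×3 block (box 6) already contains {2, 4, 5, 6}.
  The only value from 1–6 not eliminated is 1, so D5 = 1.
For C1:
  Row 1 already contains {1, 5}.
  Column C already contains {2, 4, 5, 6}.
  Its 2×3 block (box 1) already contains {1, 4, 5, 6}.
  The only value from 1–6 not eliminated is 3, so C1 = 3.

1,3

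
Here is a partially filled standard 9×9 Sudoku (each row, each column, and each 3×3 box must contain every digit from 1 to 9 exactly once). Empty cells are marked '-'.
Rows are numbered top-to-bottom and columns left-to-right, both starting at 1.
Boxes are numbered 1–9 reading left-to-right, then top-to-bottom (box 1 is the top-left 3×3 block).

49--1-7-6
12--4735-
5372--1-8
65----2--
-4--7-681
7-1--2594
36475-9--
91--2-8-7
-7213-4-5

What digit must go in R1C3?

8

Row 1 already contains {1, 4, 6, 7, 9}.
Column 3 already contains {1, 2, 4, 7}.
Its 3×3 block (box 1) already contains {1, 2, 3, 4, 5, 7, 9}.
The only value from 1–9 not eliminated is 8, so R1C3 = 8.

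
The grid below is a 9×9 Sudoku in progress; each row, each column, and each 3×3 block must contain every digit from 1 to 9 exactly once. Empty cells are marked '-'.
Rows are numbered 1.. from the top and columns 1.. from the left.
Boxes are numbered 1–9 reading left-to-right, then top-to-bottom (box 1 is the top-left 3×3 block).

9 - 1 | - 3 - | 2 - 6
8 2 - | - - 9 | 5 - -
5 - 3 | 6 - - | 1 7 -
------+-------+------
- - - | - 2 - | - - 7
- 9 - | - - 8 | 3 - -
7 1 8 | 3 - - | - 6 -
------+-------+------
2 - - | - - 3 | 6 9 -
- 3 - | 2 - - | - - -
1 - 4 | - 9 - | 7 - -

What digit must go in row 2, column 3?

6

Cell row 2, column 3 itself could take any of {6, 7} by direct elimination.
Consider where 6 can go in row 2.
row 2, column 4 is out (column 4 already has a 6).
row 2, column 5 is out (box 2 already has a 6).
row 2, column 8 is out (column 8 already has a 6).
row 2, column 9 is out (column 9 already has a 6).
So the only cell in row 2 that can hold 6 is row 2, column 3.
Therefore row 2, column 3 = 6.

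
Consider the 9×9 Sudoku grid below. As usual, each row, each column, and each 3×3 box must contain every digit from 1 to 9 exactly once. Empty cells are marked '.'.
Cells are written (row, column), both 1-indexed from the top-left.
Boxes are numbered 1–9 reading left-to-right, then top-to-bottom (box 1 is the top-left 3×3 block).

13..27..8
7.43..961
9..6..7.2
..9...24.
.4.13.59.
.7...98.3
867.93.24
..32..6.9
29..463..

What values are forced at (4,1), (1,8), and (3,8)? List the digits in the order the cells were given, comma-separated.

3,5,3

For (4,1):
  Consider where 3 can go in row 4.
  (4,2) is out (column 2 already has a 3).
  (4,4) is out (column 4 already has a 3).
  (4,5) is out (column 5 already has a 3).
  (4,6) is out (column 6 already has a 3).
  (4,9) is out (column 9 already has a 3).
  So the only cell in row 4 that can hold 3 is (4,1).
  So (4,1) = 3.
For (1,8):
  Row 1 already contains {1, 2, 3, 7, 8}.
  Column 8 already contains {2, 4, 6, 9}.
  Its 3×3 block (box 3) already contains {1, 2, 6, 7, 8, 9}.
  The only value from 1–9 not eliminated is 5, so (1,8) = 5.
For (3,8):
  Consider where 3 can go in column 8.
  (1,8) is out (row 1 already has a 3).
  (6,8) is out (row 6 already has a 3).
  (8,8) is out (row 8 already has a 3).
  (9,8) is out (row 9 already has a 3).
  So the only cell in column 8 that can hold 3 is (3,8).
  So (3,8) = 3.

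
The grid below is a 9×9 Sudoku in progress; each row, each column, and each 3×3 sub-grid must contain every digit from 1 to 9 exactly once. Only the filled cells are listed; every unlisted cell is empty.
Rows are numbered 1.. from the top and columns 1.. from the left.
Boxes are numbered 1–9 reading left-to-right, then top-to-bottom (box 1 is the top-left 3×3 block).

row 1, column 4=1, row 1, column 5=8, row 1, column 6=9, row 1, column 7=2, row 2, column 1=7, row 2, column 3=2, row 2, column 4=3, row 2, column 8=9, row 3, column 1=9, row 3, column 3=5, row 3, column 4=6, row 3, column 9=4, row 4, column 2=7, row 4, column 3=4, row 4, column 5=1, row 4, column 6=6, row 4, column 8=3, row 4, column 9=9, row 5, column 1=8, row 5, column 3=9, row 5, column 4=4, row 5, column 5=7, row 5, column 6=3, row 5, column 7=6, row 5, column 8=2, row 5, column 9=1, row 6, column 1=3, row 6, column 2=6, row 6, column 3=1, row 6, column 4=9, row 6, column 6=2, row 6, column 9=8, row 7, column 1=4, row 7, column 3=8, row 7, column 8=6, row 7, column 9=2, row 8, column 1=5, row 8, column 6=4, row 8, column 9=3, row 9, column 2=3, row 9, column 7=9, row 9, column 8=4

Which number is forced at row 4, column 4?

Cell row 4, column 4 itself could take any of {5, 8} by direct elimination.
Consider where 8 can go in row 4.
row 4, column 1 is out (column 1 already has a 8).
row 4, column 7 is out (box 6 already has a 8).
So the only cell in row 4 that can hold 8 is row 4, column 4.
Therefore row 4, column 4 = 8.

8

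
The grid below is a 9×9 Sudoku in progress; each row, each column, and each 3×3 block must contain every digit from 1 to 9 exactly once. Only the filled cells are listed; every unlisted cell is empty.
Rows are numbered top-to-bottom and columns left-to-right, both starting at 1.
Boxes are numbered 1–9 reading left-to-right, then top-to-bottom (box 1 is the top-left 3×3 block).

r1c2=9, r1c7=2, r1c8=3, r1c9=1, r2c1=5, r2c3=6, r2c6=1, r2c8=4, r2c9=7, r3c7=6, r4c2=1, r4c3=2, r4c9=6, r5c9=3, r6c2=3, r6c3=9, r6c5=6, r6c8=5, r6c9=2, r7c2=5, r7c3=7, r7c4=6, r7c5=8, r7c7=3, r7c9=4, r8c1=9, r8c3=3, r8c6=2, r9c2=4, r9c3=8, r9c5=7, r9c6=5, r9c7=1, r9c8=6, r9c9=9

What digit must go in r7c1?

1

Cell r7c1 itself could take any of {1, 2} by direct elimination.
Consider where 1 can go in row 7.
r7c6 is out (column 6 already has a 1).
r7c8 is out (box 9 already has a 1).
So the only cell in row 7 that can hold 1 is r7c1.
Therefore r7c1 = 1.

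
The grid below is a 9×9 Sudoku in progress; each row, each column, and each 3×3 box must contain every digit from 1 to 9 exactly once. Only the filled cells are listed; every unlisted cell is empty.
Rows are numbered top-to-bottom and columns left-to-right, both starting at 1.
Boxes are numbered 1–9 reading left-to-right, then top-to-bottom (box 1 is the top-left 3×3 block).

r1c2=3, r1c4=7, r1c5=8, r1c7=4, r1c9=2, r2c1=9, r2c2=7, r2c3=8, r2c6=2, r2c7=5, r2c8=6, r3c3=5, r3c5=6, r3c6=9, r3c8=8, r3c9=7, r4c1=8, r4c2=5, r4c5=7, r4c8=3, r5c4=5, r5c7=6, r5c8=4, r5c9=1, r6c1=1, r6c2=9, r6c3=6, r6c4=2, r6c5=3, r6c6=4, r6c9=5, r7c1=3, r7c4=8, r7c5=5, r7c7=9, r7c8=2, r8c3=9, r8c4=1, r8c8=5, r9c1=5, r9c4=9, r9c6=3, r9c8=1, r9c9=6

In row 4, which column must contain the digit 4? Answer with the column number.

3

Consider where 4 can go in row 4.
r4c4 is out (box 5 already has a 4).
r4c6 is out (column 6 already has a 4).
r4c7 is out (column 7 already has a 4).
r4c9 is out (box 6 already has a 4).
So the only cell in row 4 that can hold 4 is r4c3.
That is column 3.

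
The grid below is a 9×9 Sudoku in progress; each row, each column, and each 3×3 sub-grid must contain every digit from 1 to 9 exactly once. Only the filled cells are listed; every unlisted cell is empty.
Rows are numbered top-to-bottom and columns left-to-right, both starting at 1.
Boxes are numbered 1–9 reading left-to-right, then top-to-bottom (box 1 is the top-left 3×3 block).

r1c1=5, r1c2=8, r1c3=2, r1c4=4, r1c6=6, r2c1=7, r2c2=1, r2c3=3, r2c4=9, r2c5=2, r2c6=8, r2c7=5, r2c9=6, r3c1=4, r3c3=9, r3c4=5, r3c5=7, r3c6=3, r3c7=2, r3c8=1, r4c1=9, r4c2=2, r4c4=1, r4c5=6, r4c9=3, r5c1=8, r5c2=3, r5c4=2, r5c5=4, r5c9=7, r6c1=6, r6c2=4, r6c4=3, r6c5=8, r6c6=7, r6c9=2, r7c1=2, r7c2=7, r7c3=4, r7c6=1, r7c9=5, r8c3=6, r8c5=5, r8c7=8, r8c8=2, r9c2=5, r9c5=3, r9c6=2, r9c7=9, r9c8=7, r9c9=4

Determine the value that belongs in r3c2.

Row 3 already contains {1, 2, 3, 4, 5, 7, 9}.
Column 2 already contains {1, 2, 3, 4, 5, 7, 8}.
Its 3×3 block (box 1) already contains {1, 2, 3, 4, 5, 7, 8, 9}.
The only value from 1–9 not eliminated is 6, so r3c2 = 6.

6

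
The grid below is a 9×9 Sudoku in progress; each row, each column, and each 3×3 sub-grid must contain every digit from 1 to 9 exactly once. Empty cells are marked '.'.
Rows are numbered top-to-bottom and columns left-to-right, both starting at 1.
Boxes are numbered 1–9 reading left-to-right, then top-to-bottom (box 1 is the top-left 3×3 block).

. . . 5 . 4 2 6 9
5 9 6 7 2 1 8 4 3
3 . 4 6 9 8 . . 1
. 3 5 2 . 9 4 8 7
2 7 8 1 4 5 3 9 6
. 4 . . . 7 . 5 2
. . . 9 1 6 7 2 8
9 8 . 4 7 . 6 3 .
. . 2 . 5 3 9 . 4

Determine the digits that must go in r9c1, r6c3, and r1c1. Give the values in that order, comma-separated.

For r9c1:
  Consider where 7 can go in box 7.
  r7c1 is out (row 7 already has a 7).
  r7c2 is out (row 7 already has a 7).
  r7c3 is out (row 7 already has a 7).
  r8c3 is out (row 8 already has a 7).
  r9c2 is out (column 2 already has a 7).
  So the only cell in box 7 that can hold 7 is r9c1.
  So r9c1 = 7.
For r6c3:
  Consider where 9 can go in row 6.
  r6c1 is out (column 1 already has a 9).
  r6c4 is out (column 4 already has a 9).
  r6c5 is out (column 5 already has a 9).
  r6c7 is out (column 7 already has a 9).
  So the only cell in row 6 that can hold 9 is r6c3.
  So r6c3 = 9.
For r1c1:
  Consider where 8 can go in box 1.
  r1c2 is out (column 2 already has a 8).
  r1c3 is out (column 3 already has a 8).
  r3c2 is out (row 3 already has a 8).
  So the only cell in box 1 that can hold 8 is r1c1.
  So r1c1 = 8.

7,9,8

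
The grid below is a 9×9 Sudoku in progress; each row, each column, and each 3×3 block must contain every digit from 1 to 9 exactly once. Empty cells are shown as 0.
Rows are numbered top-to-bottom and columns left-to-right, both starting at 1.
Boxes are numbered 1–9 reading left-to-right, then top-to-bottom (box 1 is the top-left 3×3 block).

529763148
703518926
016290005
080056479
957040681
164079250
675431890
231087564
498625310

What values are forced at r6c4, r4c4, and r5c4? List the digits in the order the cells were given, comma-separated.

For r6c4:
  Consider where 8 can go in row 6.
  r6c9 is out (column 9 already has a 8).
  So the only cell in row 6 that can hold 8 is r6c4.
  So r6c4 = 8.
For r4c4:
  Consider where 1 can go in column 4.
  r5c4 is out (row 5 already has a 1).
  r6c4 is out (row 6 already has a 1).
  r8c4 is out (row 8 already has a 1).
  So the only cell in column 4 that can hold 1 is r4c4.
  So r4c4 = 1.
For r5c4:
  Row 5 already contains {1, 4, 5, 6, 7, 8, 9}.
  Column 4 already contains {2, 4, 5, 6, 7}.
  Its 3×3 block (box 5) already contains {4, 5, 6, 7, 9}.
  The only value from 1–9 not eliminated is 3, so r5c4 = 3.

8,1,3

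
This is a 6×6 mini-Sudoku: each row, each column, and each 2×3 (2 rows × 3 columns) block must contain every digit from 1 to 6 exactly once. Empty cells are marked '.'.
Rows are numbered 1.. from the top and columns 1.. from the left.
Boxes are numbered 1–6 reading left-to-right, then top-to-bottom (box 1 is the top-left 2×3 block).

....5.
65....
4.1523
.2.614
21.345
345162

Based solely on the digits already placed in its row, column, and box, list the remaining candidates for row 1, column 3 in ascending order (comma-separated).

Row 1 already contains {5}.
Column 3 already contains {1, 5}.
Its 2×3 block (box 1) already contains {5, 6}.
Removing those from 1–6 leaves {2, 3, 4} as the candidates for row 1, column 3.

2,3,4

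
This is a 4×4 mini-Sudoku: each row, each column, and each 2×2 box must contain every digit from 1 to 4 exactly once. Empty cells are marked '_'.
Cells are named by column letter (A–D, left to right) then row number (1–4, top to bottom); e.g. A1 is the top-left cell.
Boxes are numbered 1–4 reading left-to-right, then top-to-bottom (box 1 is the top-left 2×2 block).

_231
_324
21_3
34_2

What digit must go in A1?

Row 1 already contains {1, 2, 3}.
Column A already contains {2, 3}.
Its 2×2 block (box 1) already contains {2, 3}.
The only value from 1–4 not eliminated is 4, so A1 = 4.

4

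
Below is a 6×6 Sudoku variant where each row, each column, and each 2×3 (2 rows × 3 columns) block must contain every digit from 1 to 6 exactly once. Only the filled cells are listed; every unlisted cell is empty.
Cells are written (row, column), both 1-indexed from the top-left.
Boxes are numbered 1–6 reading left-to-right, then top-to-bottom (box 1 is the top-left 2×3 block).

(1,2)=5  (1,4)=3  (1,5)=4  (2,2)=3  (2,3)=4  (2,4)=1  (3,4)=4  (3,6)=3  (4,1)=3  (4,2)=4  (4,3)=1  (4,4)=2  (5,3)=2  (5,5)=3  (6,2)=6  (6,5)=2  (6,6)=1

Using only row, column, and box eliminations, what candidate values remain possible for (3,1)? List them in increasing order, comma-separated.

Row 3 already contains {3, 4}.
Column 1 already contains {3}.
Its 2×3 block (box 3) already contains {1, 3, 4}.
Removing those from 1–6 leaves {2, 5, 6} as the candidates for (3,1).

2,5,6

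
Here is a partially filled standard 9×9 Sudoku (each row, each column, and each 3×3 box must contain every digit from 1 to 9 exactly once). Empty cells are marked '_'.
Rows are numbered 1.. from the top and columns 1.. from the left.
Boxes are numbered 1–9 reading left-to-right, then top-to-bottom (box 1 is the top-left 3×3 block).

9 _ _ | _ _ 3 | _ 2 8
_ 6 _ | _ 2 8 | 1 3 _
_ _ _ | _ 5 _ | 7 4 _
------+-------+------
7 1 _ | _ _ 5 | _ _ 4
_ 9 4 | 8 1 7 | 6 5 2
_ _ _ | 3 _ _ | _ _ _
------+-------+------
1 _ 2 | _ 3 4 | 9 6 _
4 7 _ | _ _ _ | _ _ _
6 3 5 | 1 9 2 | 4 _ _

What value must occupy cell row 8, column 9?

3

Cell row 8, column 9 itself could take any of {1, 3, 5} by direct elimination.
Consider where 3 can go in column 9.
row 2, column 9 is out (row 2 already has a 3).
row 3, column 9 is out (box 3 already has a 3).
row 6, column 9 is out (row 6 already has a 3).
row 7, column 9 is out (row 7 already has a 3).
row 9, column 9 is out (row 9 already has a 3).
So the only cell in column 9 that can hold 3 is row 8, column 9.
Therefore row 8, column 9 = 3.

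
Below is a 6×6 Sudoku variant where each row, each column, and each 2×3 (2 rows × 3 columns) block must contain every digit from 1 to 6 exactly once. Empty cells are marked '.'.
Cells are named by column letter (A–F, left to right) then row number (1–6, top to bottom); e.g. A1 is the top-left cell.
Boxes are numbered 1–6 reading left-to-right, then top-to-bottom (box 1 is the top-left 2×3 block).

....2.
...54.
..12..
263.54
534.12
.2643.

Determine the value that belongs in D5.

6

Row 5 already contains {1, 2, 3, 4, 5}.
Column D already contains {2, 4, 5}.
Its 2×3 block (box 6) already contains {1, 2, 3, 4}.
The only value from 1–6 not eliminated is 6, so D5 = 6.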